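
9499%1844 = 279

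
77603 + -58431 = 19172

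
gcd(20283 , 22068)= 3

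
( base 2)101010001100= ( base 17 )95E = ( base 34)2BE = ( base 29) 363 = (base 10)2700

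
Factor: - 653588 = - 2^2*13^1*12569^1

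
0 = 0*5724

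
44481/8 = 5560+ 1/8 =5560.12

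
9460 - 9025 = 435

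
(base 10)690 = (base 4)22302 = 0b1010110010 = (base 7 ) 2004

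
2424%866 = 692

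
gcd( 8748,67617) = 9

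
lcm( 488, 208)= 12688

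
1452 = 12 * 121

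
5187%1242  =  219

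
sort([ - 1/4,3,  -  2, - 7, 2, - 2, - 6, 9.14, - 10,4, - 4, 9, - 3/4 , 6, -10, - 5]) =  [ - 10,-10, - 7, - 6, - 5, - 4, - 2, - 2 , - 3/4,-1/4, 2, 3, 4 , 6,9, 9.14]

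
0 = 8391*0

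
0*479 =0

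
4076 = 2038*2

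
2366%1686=680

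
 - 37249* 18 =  - 670482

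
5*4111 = 20555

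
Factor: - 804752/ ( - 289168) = 11^( - 1) * 13^1*31^ (  -  1)*73^1= 949/341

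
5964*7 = 41748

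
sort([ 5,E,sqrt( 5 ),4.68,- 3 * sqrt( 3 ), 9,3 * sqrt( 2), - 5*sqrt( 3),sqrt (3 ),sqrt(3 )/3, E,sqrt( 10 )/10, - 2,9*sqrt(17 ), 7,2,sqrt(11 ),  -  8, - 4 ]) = [-5*sqrt( 3), - 8, - 3 * sqrt ( 3 ), - 4, - 2,sqrt(10 ) /10,sqrt ( 3) /3,sqrt(3),2,sqrt(5 ),E, E,sqrt( 11),3*sqrt( 2), 4.68,5, 7,9,9*sqrt( 17)]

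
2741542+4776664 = 7518206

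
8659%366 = 241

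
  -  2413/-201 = 12+1/201=12.00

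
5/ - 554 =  - 1 + 549/554=- 0.01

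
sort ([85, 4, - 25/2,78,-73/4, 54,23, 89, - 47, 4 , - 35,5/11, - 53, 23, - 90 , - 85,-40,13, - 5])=[-90, - 85,-53, - 47, - 40, - 35,  -  73/4, - 25/2, - 5,5/11, 4, 4,13 , 23, 23,  54, 78  ,  85 , 89]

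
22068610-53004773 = - 30936163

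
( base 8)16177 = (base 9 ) 11005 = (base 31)7IA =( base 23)di4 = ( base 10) 7295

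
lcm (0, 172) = 0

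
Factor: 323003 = 323003^1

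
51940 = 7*7420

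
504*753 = 379512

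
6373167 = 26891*237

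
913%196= 129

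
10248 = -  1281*(  -  8)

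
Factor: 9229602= 2^1*3^1*1538267^1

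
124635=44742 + 79893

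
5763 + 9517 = 15280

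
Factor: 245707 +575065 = 2^2*449^1*457^1 = 820772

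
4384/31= 4384/31  =  141.42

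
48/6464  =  3/404  =  0.01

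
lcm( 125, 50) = 250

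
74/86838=37/43419 = 0.00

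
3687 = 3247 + 440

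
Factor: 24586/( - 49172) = - 1/2=- 2^ ( -1)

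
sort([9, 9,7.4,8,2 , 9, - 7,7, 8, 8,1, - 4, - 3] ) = [ - 7, - 4 , - 3,1,  2,7,7.4,8,8 , 8,9, 9, 9] 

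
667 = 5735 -5068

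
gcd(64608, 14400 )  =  96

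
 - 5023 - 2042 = - 7065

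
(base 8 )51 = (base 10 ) 41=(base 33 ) 18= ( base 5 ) 131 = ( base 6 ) 105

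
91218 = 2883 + 88335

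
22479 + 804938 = 827417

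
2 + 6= 8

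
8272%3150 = 1972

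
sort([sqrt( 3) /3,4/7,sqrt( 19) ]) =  [4/7, sqrt(3 ) /3, sqrt( 19)]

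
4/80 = 1/20 = 0.05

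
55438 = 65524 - 10086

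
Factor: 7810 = 2^1*5^1*11^1*71^1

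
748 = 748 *1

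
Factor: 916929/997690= 2^( - 1)*3^2*5^(- 1)*13^1*17^1*19^( - 1) * 59^( - 1)*89^( - 1)*461^1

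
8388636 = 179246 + 8209390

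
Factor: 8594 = 2^1*4297^1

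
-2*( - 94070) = 188140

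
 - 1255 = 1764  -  3019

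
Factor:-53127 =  - 3^2* 5903^1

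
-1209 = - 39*31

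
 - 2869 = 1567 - 4436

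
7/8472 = 7/8472 = 0.00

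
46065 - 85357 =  - 39292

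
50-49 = 1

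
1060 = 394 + 666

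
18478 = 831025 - 812547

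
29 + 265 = 294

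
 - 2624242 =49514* (-53)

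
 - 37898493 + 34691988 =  - 3206505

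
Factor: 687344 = 2^4*7^1*17^1*19^2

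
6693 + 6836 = 13529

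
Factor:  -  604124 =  - 2^2*19^1*7949^1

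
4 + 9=13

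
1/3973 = 1/3973 = 0.00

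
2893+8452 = 11345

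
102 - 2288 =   -  2186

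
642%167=141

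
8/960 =1/120 = 0.01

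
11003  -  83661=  - 72658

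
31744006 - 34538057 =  - 2794051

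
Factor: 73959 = 3^1*89^1*277^1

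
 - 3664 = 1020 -4684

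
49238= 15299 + 33939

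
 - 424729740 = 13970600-438700340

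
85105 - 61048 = 24057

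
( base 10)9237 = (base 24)G0L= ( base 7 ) 35634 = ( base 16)2415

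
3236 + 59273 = 62509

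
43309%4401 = 3700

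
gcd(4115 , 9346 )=1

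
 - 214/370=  - 107/185=-0.58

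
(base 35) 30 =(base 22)4H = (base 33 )36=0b1101001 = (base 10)105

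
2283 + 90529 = 92812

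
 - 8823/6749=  - 519/397 = - 1.31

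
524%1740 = 524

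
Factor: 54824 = 2^3*7^1 * 11^1*89^1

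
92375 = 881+91494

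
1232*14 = 17248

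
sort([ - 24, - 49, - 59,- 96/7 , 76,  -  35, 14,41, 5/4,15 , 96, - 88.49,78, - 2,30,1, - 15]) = [ - 88.49 , - 59,-49, - 35, - 24, - 15, - 96/7, - 2,1,5/4,14, 15,  30, 41,76, 78,96]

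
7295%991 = 358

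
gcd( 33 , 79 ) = 1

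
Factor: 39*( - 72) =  - 2^3*3^3*13^1 = - 2808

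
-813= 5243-6056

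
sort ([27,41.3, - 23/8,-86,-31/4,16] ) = [ - 86, - 31/4,-23/8, 16, 27,41.3]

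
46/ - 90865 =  - 46/90865=- 0.00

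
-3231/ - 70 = 3231/70 = 46.16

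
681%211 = 48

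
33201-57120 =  - 23919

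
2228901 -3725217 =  - 1496316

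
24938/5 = 4987  +  3/5= 4987.60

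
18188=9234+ 8954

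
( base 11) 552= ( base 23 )15I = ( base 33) K2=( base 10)662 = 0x296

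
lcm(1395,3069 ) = 15345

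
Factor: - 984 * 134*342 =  -45094752=-2^5*3^3*19^1*41^1*67^1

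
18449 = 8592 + 9857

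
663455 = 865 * 767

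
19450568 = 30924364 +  - 11473796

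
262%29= 1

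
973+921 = 1894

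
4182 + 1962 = 6144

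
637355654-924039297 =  - 286683643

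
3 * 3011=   9033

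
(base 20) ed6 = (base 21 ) d67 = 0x16ea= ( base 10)5866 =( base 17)1351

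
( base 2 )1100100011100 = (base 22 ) D64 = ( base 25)a73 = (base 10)6428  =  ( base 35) 58n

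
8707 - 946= 7761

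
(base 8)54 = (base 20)24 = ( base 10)44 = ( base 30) 1E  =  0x2c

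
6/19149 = 2/6383 = 0.00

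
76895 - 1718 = 75177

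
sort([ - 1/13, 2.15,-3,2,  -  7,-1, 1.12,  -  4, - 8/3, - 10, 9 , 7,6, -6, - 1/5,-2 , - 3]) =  [ - 10, - 7, - 6, - 4, - 3, - 3, - 8/3, - 2,  -  1,-1/5 , - 1/13,1.12, 2,2.15, 6,7,9 ]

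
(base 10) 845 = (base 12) 5A5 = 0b1101001101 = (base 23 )1dh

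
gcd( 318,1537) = 53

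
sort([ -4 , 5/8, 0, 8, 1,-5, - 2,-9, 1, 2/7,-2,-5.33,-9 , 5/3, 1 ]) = [ - 9, - 9, - 5.33 ,  -  5,-4, - 2,  -  2, 0, 2/7, 5/8, 1, 1, 1, 5/3  ,  8 ] 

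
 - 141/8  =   - 141/8 = - 17.62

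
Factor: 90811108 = 2^2 * 19^1 *1194883^1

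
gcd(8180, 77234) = 2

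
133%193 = 133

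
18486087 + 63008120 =81494207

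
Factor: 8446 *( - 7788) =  - 65777448 = -2^3*3^1*11^1 * 41^1*59^1*103^1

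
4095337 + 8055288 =12150625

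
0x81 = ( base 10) 129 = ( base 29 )4D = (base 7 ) 243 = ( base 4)2001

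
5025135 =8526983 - 3501848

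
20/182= 10/91 = 0.11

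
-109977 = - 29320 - 80657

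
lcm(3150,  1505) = 135450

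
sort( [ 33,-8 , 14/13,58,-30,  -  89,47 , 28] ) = [-89, - 30,-8,14/13,28,  33,47, 58]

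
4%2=0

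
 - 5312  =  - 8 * 664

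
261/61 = 261/61 = 4.28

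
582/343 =1+239/343 = 1.70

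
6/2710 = 3/1355 = 0.00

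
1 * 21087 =21087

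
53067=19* 2793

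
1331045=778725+552320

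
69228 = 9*7692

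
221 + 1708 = 1929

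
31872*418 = 13322496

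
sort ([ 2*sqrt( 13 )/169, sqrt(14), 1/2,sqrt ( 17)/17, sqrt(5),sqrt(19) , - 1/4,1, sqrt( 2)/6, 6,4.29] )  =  [ - 1/4 , 2*sqrt( 13 )/169,sqrt ( 2)/6, sqrt( 17)/17,  1/2,1 , sqrt( 5 ),sqrt( 14),4.29, sqrt(19 ) , 6]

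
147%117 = 30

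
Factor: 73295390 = 2^1*5^1*7^1*1047077^1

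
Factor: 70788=2^2 * 3^1 * 17^1 * 347^1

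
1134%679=455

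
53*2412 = 127836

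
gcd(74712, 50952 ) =264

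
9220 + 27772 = 36992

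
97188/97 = 97188/97 = 1001.94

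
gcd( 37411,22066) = 11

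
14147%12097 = 2050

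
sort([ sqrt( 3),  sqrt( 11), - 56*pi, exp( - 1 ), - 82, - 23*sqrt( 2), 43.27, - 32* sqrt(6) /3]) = [ - 56*  pi, - 82, - 23*sqrt( 2 ) , - 32*sqrt( 6) /3,exp( - 1), sqrt( 3), sqrt( 11 ), 43.27]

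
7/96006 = 7/96006  =  0.00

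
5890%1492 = 1414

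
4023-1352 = 2671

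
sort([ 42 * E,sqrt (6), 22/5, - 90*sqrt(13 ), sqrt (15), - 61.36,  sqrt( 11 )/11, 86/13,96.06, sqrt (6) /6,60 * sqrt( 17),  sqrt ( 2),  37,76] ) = [ - 90*sqrt( 13),-61.36,  sqrt (11 ) /11 , sqrt (6)/6,sqrt(2),sqrt( 6),sqrt(15), 22/5,86/13,37 , 76,96.06, 42*E, 60*sqrt(17 )] 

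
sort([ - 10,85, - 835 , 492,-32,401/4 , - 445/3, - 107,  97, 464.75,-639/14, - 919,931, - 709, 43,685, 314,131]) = [ - 919, - 835, - 709, - 445/3, - 107, - 639/14, - 32 , - 10,43,  85,97,401/4,131, 314 , 464.75,492,685, 931 ]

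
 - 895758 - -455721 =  - 440037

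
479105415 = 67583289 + 411522126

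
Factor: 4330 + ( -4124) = 206=2^1*103^1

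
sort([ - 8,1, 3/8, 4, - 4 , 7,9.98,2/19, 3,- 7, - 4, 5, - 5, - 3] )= [ - 8, - 7, - 5 , - 4 , - 4, - 3, 2/19,  3/8,1, 3,4,5,7, 9.98 ] 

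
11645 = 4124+7521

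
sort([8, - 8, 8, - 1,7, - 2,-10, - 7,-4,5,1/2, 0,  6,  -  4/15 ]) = [- 10, - 8, - 7, - 4, -2, - 1, - 4/15, 0,1/2, 5, 6,7, 8,8 ]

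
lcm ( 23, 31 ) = 713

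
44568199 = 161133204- 116565005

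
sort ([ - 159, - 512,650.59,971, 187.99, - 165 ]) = [ - 512, - 165, - 159,187.99, 650.59,971 ]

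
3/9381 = 1/3127  =  0.00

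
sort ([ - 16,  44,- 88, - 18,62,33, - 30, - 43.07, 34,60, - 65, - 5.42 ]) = [ - 88  ,-65, - 43.07, - 30,-18, - 16, - 5.42,33,34, 44,60,62]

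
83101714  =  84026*989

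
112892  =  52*2171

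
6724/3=2241 +1/3 =2241.33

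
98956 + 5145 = 104101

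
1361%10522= 1361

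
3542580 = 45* 78724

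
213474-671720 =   -  458246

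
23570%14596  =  8974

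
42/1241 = 42/1241 = 0.03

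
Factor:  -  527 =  - 17^1*31^1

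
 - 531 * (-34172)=18145332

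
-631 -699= - 1330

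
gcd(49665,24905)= 5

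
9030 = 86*105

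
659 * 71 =46789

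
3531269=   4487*787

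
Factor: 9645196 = 2^2* 11^1*223^1 *983^1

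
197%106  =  91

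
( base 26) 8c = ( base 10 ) 220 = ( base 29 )7h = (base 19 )BB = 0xdc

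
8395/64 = 8395/64 = 131.17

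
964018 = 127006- - 837012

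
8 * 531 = 4248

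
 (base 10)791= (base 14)407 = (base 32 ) on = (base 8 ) 1427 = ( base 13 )48b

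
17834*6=107004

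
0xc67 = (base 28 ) 41B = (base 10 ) 3175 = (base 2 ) 110001100111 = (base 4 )301213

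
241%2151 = 241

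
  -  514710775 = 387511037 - 902221812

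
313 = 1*313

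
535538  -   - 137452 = 672990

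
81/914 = 81/914 = 0.09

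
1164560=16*72785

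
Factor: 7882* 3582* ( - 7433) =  - 2^2*3^2 * 7^1*199^1*563^1*7433^1 = - 209858297292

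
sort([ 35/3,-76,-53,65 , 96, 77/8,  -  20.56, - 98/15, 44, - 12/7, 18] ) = [ - 76, - 53,-20.56, - 98/15,-12/7, 77/8, 35/3,18,  44 , 65, 96] 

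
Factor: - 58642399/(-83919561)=3^ ( - 1 )*11^ ( - 1)*19^ (-1)*509^1 * 115211^1*133843^( - 1)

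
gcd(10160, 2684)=4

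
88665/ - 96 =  - 924 + 13/32 = -923.59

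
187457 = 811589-624132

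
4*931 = 3724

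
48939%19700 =9539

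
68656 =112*613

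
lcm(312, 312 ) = 312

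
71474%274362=71474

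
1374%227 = 12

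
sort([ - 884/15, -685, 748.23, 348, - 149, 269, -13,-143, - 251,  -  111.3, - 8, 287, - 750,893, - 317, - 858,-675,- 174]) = [ - 858, - 750, - 685, - 675,  -  317, - 251, - 174, - 149, - 143, - 111.3, - 884/15, -13,-8, 269, 287,348,  748.23, 893]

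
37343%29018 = 8325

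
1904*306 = 582624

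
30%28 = 2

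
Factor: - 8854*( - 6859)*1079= 65527223294= 2^1*13^1*19^4*83^1*233^1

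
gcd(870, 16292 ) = 2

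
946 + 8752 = 9698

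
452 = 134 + 318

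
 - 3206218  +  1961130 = - 1245088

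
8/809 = 8/809 =0.01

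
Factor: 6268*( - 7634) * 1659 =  - 79383004008  =  - 2^3 * 3^1*7^1 *11^1*79^1*347^1 * 1567^1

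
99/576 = 11/64 = 0.17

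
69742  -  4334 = 65408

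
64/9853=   64/9853  =  0.01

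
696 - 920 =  - 224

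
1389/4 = 1389/4 = 347.25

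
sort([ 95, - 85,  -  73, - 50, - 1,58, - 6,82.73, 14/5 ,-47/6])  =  [ - 85,-73, - 50, - 47/6,  -  6, - 1,14/5,58, 82.73,95 ] 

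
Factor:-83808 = -2^5*3^3*97^1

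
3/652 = 3/652 = 0.00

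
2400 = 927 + 1473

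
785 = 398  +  387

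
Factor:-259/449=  - 7^1*37^1 * 449^(-1)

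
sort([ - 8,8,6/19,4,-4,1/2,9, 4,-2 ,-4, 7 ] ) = [ - 8, - 4,  -  4, - 2,  6/19, 1/2, 4, 4,7, 8, 9] 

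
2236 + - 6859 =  - 4623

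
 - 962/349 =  - 3 + 85/349 =- 2.76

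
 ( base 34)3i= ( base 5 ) 440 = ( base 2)1111000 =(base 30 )40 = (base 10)120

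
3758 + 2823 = 6581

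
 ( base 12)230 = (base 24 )dc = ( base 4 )11010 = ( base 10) 324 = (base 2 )101000100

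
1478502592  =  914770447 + 563732145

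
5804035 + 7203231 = 13007266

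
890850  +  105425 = 996275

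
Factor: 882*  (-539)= -2^1*3^2*7^4 * 11^1  =  - 475398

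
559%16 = 15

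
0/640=0 =0.00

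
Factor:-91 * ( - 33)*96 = 2^5*3^2*7^1 * 11^1 * 13^1 = 288288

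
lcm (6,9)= 18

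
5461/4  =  5461/4 = 1365.25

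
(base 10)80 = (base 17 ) 4c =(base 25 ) 35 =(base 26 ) 32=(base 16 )50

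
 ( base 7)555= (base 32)8t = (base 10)285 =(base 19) F0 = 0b100011101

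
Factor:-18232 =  -2^3*43^1 * 53^1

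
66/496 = 33/248   =  0.13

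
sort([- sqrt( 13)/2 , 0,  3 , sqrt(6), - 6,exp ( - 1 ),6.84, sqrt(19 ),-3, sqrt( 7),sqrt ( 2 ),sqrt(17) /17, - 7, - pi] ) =[-7,-6,- pi, - 3, - sqrt( 13) /2, 0,sqrt( 17) /17,exp( - 1), sqrt (2),sqrt( 6 ),sqrt ( 7 ),3,sqrt( 19),6.84] 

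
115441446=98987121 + 16454325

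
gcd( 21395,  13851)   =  1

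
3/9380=3/9380 = 0.00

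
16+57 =73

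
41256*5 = 206280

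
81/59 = 1 +22/59  =  1.37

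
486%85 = 61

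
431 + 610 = 1041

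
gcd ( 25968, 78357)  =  3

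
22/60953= 22/60953 = 0.00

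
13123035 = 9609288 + 3513747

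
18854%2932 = 1262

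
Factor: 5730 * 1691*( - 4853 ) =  - 47022803790 = - 2^1*3^1*  5^1*19^1*23^1*89^1 * 191^1*211^1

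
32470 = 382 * 85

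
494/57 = 26/3 = 8.67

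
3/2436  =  1/812 = 0.00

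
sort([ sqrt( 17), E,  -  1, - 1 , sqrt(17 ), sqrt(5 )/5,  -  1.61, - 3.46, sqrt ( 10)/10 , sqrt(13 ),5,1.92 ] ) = [ - 3.46,-1.61, - 1,  -  1,sqrt(10)/10,sqrt(  5 ) /5, 1.92 , E,sqrt ( 13 ), sqrt (17 ), sqrt(17 ), 5]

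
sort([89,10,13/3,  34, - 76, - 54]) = [ - 76, - 54,13/3, 10,34,  89]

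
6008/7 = 6008/7=858.29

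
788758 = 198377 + 590381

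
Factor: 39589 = 11^1*59^1*61^1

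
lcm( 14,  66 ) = 462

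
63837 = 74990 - 11153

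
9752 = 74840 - 65088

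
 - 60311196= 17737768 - 78048964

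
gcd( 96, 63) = 3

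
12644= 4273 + 8371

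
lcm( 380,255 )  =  19380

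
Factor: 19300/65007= 2^2*3^ ( - 2)*5^2*31^( - 1) * 193^1*233^(-1) 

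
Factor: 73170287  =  73170287^1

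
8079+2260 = 10339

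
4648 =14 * 332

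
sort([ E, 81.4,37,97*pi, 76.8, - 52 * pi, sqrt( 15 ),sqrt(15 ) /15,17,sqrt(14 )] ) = [-52*pi,sqrt(15)/15,E,sqrt( 14), sqrt( 15),17,37,76.8,81.4 , 97*pi] 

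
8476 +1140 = 9616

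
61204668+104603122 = 165807790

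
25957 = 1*25957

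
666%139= 110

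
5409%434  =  201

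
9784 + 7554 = 17338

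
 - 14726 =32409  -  47135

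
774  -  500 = 274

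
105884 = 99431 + 6453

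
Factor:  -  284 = - 2^2*71^1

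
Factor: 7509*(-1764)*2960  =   - 2^6* 3^3*5^1*7^2*37^1 *2503^1 = - 39207792960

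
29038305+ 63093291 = 92131596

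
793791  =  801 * 991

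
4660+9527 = 14187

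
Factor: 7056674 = 2^1*41^1  *47^1*1831^1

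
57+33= 90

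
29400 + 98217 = 127617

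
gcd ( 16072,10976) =392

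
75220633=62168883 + 13051750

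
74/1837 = 74/1837 = 0.04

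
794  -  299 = 495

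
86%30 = 26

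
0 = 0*60918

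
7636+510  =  8146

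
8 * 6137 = 49096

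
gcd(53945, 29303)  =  1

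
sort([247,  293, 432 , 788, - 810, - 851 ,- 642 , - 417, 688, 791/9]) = [ - 851, - 810, - 642, - 417,791/9, 247, 293  ,  432,  688, 788 ]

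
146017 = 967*151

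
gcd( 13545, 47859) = 903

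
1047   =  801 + 246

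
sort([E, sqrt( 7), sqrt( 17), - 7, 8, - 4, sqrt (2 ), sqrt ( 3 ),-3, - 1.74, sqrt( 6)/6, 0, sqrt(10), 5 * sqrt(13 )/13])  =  [ - 7, - 4,-3, - 1.74,0, sqrt( 6)/6,  5*sqrt( 13)/13,sqrt( 2) , sqrt(3), sqrt(7 ),  E, sqrt(10),sqrt(17),8] 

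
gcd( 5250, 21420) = 210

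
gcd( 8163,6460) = 1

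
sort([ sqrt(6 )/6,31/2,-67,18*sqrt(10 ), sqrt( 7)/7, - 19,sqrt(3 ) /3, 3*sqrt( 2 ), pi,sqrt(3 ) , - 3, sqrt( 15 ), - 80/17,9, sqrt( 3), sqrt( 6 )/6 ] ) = [ - 67, - 19, - 80/17 , - 3, sqrt ( 7 )/7,sqrt (6)/6, sqrt(6) /6, sqrt ( 3)/3, sqrt( 3),  sqrt(3), pi, sqrt( 15), 3*sqrt( 2) , 9, 31/2, 18*sqrt(10)] 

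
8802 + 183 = 8985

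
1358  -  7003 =-5645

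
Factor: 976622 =2^1*488311^1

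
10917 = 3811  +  7106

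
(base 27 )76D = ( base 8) 12236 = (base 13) 2530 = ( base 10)5278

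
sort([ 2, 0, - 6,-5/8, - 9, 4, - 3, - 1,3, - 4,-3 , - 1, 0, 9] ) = [ - 9 , - 6, - 4, - 3, - 3, - 1, - 1,-5/8, 0,0,2, 3,  4 , 9]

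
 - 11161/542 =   -  11161/542 = - 20.59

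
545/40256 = 545/40256= 0.01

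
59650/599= 99 + 349/599 = 99.58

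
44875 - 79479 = -34604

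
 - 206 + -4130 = -4336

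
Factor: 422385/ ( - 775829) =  - 3^1 *5^1*17^(-1) * 29^1*47^( - 1)  =  - 435/799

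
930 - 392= 538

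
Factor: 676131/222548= 2^( - 2 ) * 3^1*59^( - 1)*239^1 =717/236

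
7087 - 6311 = 776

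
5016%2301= 414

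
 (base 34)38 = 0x6E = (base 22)50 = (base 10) 110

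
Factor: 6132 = 2^2*3^1*7^1 * 73^1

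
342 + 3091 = 3433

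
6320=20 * 316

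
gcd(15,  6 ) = 3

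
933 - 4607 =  - 3674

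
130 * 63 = 8190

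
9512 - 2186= 7326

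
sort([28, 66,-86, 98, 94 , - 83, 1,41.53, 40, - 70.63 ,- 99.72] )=[- 99.72,-86,-83,  -  70.63, 1, 28, 40,  41.53, 66, 94, 98]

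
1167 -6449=-5282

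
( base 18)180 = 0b111010100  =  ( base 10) 468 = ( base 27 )h9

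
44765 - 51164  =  -6399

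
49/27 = 49/27 = 1.81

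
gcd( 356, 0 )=356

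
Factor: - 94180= -2^2*5^1*17^1*277^1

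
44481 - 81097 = - 36616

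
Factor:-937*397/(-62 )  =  371989/62=2^(  -  1 )*31^(-1)*397^1*937^1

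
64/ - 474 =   -  32/237 = - 0.14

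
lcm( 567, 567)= 567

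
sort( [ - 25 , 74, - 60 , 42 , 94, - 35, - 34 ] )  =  [-60, - 35, - 34, - 25,42,74, 94 ] 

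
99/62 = 99/62 = 1.60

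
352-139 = 213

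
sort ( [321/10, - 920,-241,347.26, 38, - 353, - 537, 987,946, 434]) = [ - 920,-537, - 353,-241,321/10,38,347.26, 434, 946, 987 ]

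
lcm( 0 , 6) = 0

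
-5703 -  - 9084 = 3381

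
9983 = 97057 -87074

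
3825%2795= 1030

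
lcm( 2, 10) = 10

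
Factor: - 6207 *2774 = -17218218  =  - 2^1*3^1*19^1*73^1*2069^1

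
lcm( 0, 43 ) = 0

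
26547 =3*8849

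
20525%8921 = 2683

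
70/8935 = 14/1787 = 0.01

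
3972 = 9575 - 5603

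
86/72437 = 86/72437 = 0.00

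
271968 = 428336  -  156368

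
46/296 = 23/148=0.16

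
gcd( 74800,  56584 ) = 88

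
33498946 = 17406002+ 16092944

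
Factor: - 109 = -109^1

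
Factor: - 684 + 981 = 3^3*11^1 = 297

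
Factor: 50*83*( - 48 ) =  - 199200 = - 2^5*3^1 * 5^2*83^1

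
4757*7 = 33299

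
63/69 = 21/23=0.91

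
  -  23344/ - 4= 5836 + 0/1 = 5836.00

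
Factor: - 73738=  - 2^1*7^1*23^1*229^1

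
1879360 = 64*29365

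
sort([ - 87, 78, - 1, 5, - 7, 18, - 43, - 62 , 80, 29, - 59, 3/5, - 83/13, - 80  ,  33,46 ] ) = [ - 87, - 80, - 62, - 59, - 43,- 7, - 83/13, -1, 3/5 , 5, 18, 29,33, 46, 78 , 80] 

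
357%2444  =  357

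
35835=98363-62528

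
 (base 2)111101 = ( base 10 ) 61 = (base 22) 2h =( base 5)221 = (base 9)67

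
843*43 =36249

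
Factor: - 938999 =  - 19^1*73^1*677^1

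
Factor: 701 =701^1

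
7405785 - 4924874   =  2480911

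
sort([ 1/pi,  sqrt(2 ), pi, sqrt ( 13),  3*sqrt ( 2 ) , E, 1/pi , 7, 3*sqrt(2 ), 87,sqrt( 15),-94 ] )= [ - 94, 1/pi, 1/pi, sqrt(2), E, pi,sqrt(13), sqrt(15 ), 3 * sqrt( 2) , 3*sqrt(2 ),7,87]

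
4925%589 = 213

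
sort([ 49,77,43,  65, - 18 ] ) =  [  -  18 , 43,49, 65,  77] 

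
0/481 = 0 = 0.00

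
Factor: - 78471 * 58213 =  - 3^2*23^1* 2531^1*8719^1 = -4568032323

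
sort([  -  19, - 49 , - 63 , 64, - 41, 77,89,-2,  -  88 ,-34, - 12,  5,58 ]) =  [- 88,  -  63,-49  ,-41, -34, - 19, - 12,-2,  5, 58, 64,77, 89 ] 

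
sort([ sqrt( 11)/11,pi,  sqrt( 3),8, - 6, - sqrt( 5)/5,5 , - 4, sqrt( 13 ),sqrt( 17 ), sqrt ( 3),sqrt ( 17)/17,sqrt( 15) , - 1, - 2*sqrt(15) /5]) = [ - 6, - 4,  -  2*sqrt( 15) /5, - 1, - sqrt( 5)/5,sqrt(17)/17, sqrt( 11 )/11,sqrt ( 3),sqrt( 3 ),  pi , sqrt ( 13),sqrt(15 ),sqrt( 17 ),5, 8 ]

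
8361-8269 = 92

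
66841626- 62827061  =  4014565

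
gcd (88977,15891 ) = 3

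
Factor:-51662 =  - 2^1 * 13^1*1987^1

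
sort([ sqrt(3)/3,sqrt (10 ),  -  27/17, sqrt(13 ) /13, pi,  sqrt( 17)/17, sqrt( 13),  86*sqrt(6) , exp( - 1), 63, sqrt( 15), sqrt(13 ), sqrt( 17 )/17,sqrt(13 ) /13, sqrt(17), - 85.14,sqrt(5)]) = [-85.14, - 27/17,sqrt(17)/17,sqrt (17 )/17,sqrt(13)/13, sqrt(13)/13, exp( - 1),sqrt( 3)/3, sqrt( 5 ), pi,  sqrt( 10 ), sqrt(13), sqrt(13),sqrt(  15),  sqrt( 17 ),  63,86*sqrt(6)] 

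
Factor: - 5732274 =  - 2^1*3^1*955379^1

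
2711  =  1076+1635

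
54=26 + 28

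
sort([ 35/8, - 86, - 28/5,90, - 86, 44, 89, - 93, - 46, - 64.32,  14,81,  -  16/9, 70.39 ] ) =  [ - 93, - 86 , - 86 , - 64.32 ,- 46, - 28/5, - 16/9,35/8, 14, 44 , 70.39, 81 , 89,90 ] 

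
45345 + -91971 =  - 46626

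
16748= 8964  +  7784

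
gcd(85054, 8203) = 1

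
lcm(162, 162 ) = 162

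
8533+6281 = 14814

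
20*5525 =110500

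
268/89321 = 268/89321  =  0.00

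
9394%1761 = 589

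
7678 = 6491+1187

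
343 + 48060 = 48403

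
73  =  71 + 2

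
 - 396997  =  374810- 771807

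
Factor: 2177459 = 101^1*21559^1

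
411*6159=2531349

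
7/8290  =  7/8290 = 0.00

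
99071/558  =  99071/558=177.55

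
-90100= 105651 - 195751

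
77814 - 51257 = 26557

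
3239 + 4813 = 8052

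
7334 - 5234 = 2100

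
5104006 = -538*( - 9487)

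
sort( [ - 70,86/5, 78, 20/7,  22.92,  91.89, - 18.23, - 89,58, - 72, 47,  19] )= [ - 89,  -  72, - 70, - 18.23, 20/7, 86/5,19, 22.92,47 , 58,78 , 91.89] 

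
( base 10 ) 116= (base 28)44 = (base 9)138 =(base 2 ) 1110100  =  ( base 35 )3b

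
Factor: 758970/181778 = 405/97= 3^4*5^1*97^(-1 )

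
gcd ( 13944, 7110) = 6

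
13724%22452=13724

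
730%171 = 46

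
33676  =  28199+5477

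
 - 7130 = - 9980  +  2850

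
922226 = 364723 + 557503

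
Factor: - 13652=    -2^2 * 3413^1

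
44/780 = 11/195 = 0.06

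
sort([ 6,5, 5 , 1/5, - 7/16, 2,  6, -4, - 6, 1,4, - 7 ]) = [ - 7, - 6, - 4, - 7/16 , 1/5,1,  2,  4 , 5, 5, 6,6] 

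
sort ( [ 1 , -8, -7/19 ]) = [ - 8, -7/19, 1 ] 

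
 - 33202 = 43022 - 76224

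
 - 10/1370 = -1+136/137=-0.01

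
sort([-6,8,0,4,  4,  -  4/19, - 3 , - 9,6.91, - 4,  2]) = [ - 9, - 6, - 4, - 3, - 4/19,0,2,4,4,6.91, 8 ]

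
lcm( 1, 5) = 5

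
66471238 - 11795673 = 54675565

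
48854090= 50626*965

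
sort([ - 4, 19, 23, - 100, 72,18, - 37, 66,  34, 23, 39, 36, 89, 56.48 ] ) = [ - 100,-37, - 4, 18,19,23 , 23,34, 36 , 39, 56.48, 66, 72, 89]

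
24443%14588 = 9855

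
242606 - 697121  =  -454515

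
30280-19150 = 11130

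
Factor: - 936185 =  - 5^1*187237^1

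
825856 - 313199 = 512657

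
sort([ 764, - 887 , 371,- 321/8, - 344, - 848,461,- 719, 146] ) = [ - 887,  -  848,-719, - 344, - 321/8, 146, 371, 461 , 764]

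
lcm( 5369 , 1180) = 107380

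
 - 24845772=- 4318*5754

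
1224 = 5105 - 3881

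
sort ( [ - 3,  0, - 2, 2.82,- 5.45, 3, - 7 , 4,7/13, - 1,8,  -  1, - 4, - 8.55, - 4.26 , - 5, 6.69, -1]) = [ - 8.55, - 7, - 5.45, - 5, - 4.26,-4, - 3, - 2, - 1, - 1, - 1,0, 7/13,  2.82, 3, 4, 6.69, 8] 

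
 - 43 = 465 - 508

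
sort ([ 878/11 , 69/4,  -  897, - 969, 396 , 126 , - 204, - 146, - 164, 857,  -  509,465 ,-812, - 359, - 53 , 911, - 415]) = [ - 969,  -  897, - 812, - 509, - 415, - 359, - 204 , - 164 , - 146, - 53,  69/4,878/11 , 126, 396, 465, 857,911] 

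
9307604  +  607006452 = 616314056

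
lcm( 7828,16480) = 313120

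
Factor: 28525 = 5^2 *7^1 * 163^1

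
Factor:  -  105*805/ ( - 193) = 3^1  *5^2*7^2*23^1*193^ ( - 1 ) = 84525/193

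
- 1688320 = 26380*( - 64) 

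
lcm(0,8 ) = 0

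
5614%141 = 115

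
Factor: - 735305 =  - 5^1*199^1*739^1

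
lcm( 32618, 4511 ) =424034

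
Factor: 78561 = 3^2*7^1* 29^1*43^1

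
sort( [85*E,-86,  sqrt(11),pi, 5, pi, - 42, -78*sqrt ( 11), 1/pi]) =[-78*sqrt(11 ),  -  86,-42, 1/pi,pi,pi, sqrt(11), 5, 85*E]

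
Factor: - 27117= -3^2* 23^1 *131^1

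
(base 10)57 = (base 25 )27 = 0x39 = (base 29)1s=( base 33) 1o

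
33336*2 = 66672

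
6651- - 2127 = 8778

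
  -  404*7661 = -3095044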